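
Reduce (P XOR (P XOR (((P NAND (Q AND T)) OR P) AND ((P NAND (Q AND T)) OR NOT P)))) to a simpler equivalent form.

By XOR self-cancellation ((E XOR v) XOR v = E) then distribution ((E OR v) AND (E OR NOT v) = E):
= (P NAND (Q AND T))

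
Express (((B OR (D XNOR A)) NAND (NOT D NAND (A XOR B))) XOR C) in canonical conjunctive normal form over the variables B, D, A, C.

(B OR D OR A OR C) AND (B OR D OR NOT A OR NOT C) AND (B OR NOT D OR A OR NOT C) AND (B OR NOT D OR NOT A OR C) AND (NOT B OR D OR A OR NOT C) AND (NOT B OR D OR NOT A OR C) AND (NOT B OR NOT D OR A OR C) AND (NOT B OR NOT D OR NOT A OR C)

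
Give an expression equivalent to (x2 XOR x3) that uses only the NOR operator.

((((x2 NOR x3) NOR (x2 NOR x3)) NOR ((x2 NOR x3) NOR (x2 NOR x3))) NOR ((((x2 NOR x2) NOR (x3 NOR x3)) NOR ((x2 NOR x2) NOR (x3 NOR x3))) NOR (((x2 NOR x2) NOR (x3 NOR x3)) NOR ((x2 NOR x2) NOR (x3 NOR x3)))))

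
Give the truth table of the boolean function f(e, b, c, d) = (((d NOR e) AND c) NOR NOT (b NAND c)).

e | b | c | d | Output
----------------------
0 | 0 | 0 | 0 | 1
0 | 0 | 0 | 1 | 1
0 | 0 | 1 | 0 | 0
0 | 0 | 1 | 1 | 1
0 | 1 | 0 | 0 | 1
0 | 1 | 0 | 1 | 1
0 | 1 | 1 | 0 | 0
0 | 1 | 1 | 1 | 0
1 | 0 | 0 | 0 | 1
1 | 0 | 0 | 1 | 1
1 | 0 | 1 | 0 | 1
1 | 0 | 1 | 1 | 1
1 | 1 | 0 | 0 | 1
1 | 1 | 0 | 1 | 1
1 | 1 | 1 | 0 | 0
1 | 1 | 1 | 1 | 0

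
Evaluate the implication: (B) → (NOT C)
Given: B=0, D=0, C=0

Antecedent (B) = 0; consequent (NOT C) = 1.
0 → 1 = 1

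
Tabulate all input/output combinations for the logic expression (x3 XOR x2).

x2 | x3 | Output
----------------
0 | 0 | 0
0 | 1 | 1
1 | 0 | 1
1 | 1 | 0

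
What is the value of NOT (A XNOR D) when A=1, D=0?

Substituting: NOT (1 XNOR 0)
= 1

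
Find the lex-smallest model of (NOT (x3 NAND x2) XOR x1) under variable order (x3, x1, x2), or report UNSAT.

x3=0, x1=1, x2=0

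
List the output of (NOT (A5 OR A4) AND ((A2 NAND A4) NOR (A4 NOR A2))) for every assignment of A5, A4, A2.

A5 | A4 | A2 | Output
---------------------
0 | 0 | 0 | 0
0 | 0 | 1 | 0
0 | 1 | 0 | 0
0 | 1 | 1 | 0
1 | 0 | 0 | 0
1 | 0 | 1 | 0
1 | 1 | 0 | 0
1 | 1 | 1 | 0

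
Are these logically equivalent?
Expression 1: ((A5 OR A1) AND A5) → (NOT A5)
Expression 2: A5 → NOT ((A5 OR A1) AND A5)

Yes, Contrapositive is always equivalent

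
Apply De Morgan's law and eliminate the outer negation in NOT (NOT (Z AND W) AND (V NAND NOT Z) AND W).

(Z AND W) OR NOT (V NAND NOT Z) OR NOT W
De Morgan's: NOT(AND of terms) = OR of negations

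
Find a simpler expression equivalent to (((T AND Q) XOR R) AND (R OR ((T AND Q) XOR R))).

By absorption (E AND (E OR v) = E):
= ((T AND Q) XOR R)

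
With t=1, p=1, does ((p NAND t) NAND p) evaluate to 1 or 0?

Substituting: ((1 NAND 1) NAND 1)
= 1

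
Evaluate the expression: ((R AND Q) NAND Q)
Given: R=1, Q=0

Substituting: ((1 AND 0) NAND 0)
= 1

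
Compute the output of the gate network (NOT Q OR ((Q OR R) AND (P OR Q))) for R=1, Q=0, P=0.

Substituting: (NOT 0 OR ((0 OR 1) AND (0 OR 0)))
= 1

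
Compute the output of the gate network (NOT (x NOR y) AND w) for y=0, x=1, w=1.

Substituting: (NOT (1 NOR 0) AND 1)
= 1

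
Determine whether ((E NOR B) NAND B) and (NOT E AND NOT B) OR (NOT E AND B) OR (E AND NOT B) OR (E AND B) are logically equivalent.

Yes, they are equivalent — the two output columns agree on all 4 assignments:
E | B | Expression 1 | Expression 2
-----------------------------------
0 | 0 | 1 | 1
0 | 1 | 1 | 1
1 | 0 | 1 | 1
1 | 1 | 1 | 1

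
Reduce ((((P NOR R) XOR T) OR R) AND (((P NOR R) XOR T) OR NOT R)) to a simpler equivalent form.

By distribution ((E OR v) AND (E OR NOT v) = E):
= ((P NOR R) XOR T)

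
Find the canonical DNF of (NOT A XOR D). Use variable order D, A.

(NOT D AND NOT A) OR (D AND A)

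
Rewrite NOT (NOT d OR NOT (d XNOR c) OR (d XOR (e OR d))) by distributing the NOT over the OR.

d AND (d XNOR c) AND NOT (d XOR (e OR d))
De Morgan's: NOT(OR of terms) = AND of negations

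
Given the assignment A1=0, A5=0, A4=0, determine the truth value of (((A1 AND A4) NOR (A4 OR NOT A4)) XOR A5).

Substituting: (((0 AND 0) NOR (0 OR NOT 0)) XOR 0)
= 0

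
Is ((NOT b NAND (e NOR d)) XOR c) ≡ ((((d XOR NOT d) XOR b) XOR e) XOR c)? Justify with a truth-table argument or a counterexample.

No. Counterexample: with b=0, e=0, c=0, d=0, Expression 1 = 0 but Expression 2 = 1.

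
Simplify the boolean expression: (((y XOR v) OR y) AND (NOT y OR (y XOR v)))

By distribution ((E OR v) AND (E OR NOT v) = E):
= (y XOR v)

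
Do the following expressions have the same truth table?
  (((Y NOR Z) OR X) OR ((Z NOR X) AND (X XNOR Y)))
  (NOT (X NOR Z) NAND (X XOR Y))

No. Counterexample: with X=0, Z=0, Y=1, Expression 1 = 0 but Expression 2 = 1.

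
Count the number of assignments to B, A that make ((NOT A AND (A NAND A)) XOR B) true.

Satisfying assignments: (0,0), (1,1)
Count: 2 out of 4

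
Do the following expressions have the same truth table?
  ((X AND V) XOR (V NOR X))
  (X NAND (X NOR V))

No. Counterexample: with V=0, X=1, Expression 1 = 0 but Expression 2 = 1.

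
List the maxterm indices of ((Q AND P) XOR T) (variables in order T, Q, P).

ΠM(0, 1, 2, 7) = (T OR Q OR P) AND (T OR Q OR NOT P) AND (T OR NOT Q OR P) AND (NOT T OR NOT Q OR NOT P)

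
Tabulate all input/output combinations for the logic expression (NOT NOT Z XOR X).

Z | X | Output
--------------
0 | 0 | 0
0 | 1 | 1
1 | 0 | 1
1 | 1 | 0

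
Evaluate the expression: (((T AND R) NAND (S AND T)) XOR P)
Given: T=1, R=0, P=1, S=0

Substituting: (((1 AND 0) NAND (0 AND 1)) XOR 1)
= 0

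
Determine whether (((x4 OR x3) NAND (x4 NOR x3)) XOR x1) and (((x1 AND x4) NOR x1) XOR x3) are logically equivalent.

No. Counterexample: with x3=1, x1=0, x4=0, Expression 1 = 1 but Expression 2 = 0.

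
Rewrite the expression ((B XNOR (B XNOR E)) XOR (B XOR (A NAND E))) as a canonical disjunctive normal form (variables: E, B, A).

(NOT E AND NOT B AND NOT A) OR (NOT E AND NOT B AND A) OR (E AND NOT B AND A) OR (E AND B AND NOT A)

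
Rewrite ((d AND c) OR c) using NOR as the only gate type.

((((d NOR d) NOR (c NOR c)) NOR c) NOR (((d NOR d) NOR (c NOR c)) NOR c))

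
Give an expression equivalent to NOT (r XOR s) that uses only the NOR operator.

(((((r NOR s) NOR (r NOR s)) NOR ((r NOR s) NOR (r NOR s))) NOR ((((r NOR r) NOR (s NOR s)) NOR ((r NOR r) NOR (s NOR s))) NOR (((r NOR r) NOR (s NOR s)) NOR ((r NOR r) NOR (s NOR s))))) NOR ((((r NOR s) NOR (r NOR s)) NOR ((r NOR s) NOR (r NOR s))) NOR ((((r NOR r) NOR (s NOR s)) NOR ((r NOR r) NOR (s NOR s))) NOR (((r NOR r) NOR (s NOR s)) NOR ((r NOR r) NOR (s NOR s))))))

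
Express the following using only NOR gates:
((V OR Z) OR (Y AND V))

((((V NOR Z) NOR (V NOR Z)) NOR ((Y NOR Y) NOR (V NOR V))) NOR (((V NOR Z) NOR (V NOR Z)) NOR ((Y NOR Y) NOR (V NOR V))))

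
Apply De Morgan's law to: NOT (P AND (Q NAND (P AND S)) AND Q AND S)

NOT P OR NOT (Q NAND (P AND S)) OR NOT Q OR NOT S
De Morgan's: NOT(AND of terms) = OR of negations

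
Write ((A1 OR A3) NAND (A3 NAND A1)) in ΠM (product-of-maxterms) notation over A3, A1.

ΠM(1, 2) = (A3 OR NOT A1) AND (NOT A3 OR A1)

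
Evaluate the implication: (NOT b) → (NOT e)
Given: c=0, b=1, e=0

Antecedent (NOT b) = 0; consequent (NOT e) = 1.
0 → 1 = 1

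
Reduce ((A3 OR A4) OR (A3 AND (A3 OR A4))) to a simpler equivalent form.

By absorption (E OR (E AND v) = E):
= (A3 OR A4)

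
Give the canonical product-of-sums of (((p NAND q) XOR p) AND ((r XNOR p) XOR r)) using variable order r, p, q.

ΠM(2, 3, 6, 7) = (r OR NOT p OR q) AND (r OR NOT p OR NOT q) AND (NOT r OR NOT p OR q) AND (NOT r OR NOT p OR NOT q)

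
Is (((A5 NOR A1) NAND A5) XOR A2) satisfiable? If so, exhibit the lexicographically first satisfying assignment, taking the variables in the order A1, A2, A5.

A1=0, A2=0, A5=0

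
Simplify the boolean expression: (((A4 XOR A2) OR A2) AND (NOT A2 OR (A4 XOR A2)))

By distribution ((E OR v) AND (E OR NOT v) = E):
= (A4 XOR A2)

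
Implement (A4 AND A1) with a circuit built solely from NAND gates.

((A4 NAND A1) NAND (A4 NAND A1))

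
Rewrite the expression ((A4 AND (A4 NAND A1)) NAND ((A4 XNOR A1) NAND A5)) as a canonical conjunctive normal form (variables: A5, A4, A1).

(A5 OR NOT A4 OR A1) AND (NOT A5 OR NOT A4 OR A1)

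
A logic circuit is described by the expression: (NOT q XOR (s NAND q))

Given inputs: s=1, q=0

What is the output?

Substituting: (NOT 0 XOR (1 NAND 0))
= 0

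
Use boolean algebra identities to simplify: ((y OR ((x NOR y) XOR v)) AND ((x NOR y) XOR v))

By absorption (E AND (E OR v) = E):
= ((x NOR y) XOR v)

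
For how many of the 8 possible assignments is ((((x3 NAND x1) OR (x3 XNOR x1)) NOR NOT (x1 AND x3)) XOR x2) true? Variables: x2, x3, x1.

Satisfying assignments: (1,0,0), (1,0,1), (1,1,0), (1,1,1)
Count: 4 out of 8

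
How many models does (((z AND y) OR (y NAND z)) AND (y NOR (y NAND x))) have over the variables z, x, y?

No assignment satisfies the expression.
Count: 0 out of 8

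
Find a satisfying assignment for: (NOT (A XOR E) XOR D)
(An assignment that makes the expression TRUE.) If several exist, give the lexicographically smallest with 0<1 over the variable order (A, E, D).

A=0, E=0, D=0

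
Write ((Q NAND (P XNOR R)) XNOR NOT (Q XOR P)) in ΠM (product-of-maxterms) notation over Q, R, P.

ΠM(1, 3, 6, 7) = (Q OR R OR NOT P) AND (Q OR NOT R OR NOT P) AND (NOT Q OR NOT R OR P) AND (NOT Q OR NOT R OR NOT P)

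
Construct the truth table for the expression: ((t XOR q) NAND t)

q | t | Output
--------------
0 | 0 | 1
0 | 1 | 0
1 | 0 | 1
1 | 1 | 1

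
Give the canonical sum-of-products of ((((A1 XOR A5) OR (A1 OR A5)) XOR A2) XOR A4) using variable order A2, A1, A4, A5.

Σm(1, 2, 4, 5, 8, 11, 14, 15) = (NOT A2 AND NOT A1 AND NOT A4 AND A5) OR (NOT A2 AND NOT A1 AND A4 AND NOT A5) OR (NOT A2 AND A1 AND NOT A4 AND NOT A5) OR (NOT A2 AND A1 AND NOT A4 AND A5) OR (A2 AND NOT A1 AND NOT A4 AND NOT A5) OR (A2 AND NOT A1 AND A4 AND A5) OR (A2 AND A1 AND A4 AND NOT A5) OR (A2 AND A1 AND A4 AND A5)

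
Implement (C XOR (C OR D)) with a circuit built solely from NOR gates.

((((C NOR ((C NOR D) NOR (C NOR D))) NOR (C NOR ((C NOR D) NOR (C NOR D)))) NOR ((C NOR ((C NOR D) NOR (C NOR D))) NOR (C NOR ((C NOR D) NOR (C NOR D))))) NOR ((((C NOR C) NOR (((C NOR D) NOR (C NOR D)) NOR ((C NOR D) NOR (C NOR D)))) NOR ((C NOR C) NOR (((C NOR D) NOR (C NOR D)) NOR ((C NOR D) NOR (C NOR D))))) NOR (((C NOR C) NOR (((C NOR D) NOR (C NOR D)) NOR ((C NOR D) NOR (C NOR D)))) NOR ((C NOR C) NOR (((C NOR D) NOR (C NOR D)) NOR ((C NOR D) NOR (C NOR D)))))))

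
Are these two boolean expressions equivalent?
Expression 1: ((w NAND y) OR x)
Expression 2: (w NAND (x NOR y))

No. Counterexample: with y=0, w=1, x=0, Expression 1 = 1 but Expression 2 = 0.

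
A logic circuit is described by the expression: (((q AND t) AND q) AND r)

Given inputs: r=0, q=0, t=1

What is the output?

Substituting: (((0 AND 1) AND 0) AND 0)
= 0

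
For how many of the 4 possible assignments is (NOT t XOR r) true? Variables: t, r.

Satisfying assignments: (0,0), (1,1)
Count: 2 out of 4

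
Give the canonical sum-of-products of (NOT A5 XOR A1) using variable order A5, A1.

Σm(0, 3) = (NOT A5 AND NOT A1) OR (A5 AND A1)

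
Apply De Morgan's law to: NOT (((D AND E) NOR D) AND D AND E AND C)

NOT ((D AND E) NOR D) OR NOT D OR NOT E OR NOT C
De Morgan's: NOT(AND of terms) = OR of negations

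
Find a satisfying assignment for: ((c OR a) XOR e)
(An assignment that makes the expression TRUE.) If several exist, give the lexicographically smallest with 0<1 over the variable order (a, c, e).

a=0, c=0, e=1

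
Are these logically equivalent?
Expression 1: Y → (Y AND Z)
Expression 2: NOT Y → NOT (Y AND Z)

No, Inverse is not equivalent to original (counterexample: Z=0, Y=1)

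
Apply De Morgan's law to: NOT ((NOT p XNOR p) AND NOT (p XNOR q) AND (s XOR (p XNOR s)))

NOT (NOT p XNOR p) OR (p XNOR q) OR NOT (s XOR (p XNOR s))
De Morgan's: NOT(AND of terms) = OR of negations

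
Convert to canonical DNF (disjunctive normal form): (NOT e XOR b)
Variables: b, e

(NOT b AND NOT e) OR (b AND e)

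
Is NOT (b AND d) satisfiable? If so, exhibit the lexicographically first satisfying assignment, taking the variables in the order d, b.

d=0, b=0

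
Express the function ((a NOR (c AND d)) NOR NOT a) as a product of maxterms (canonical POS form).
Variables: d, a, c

ΠM(0, 1, 4, 5) = (d OR a OR c) AND (d OR a OR NOT c) AND (NOT d OR a OR c) AND (NOT d OR a OR NOT c)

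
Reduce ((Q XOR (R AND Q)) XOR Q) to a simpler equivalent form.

By XOR self-cancellation ((E XOR v) XOR v = E):
= (R AND Q)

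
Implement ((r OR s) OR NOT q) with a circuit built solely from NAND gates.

((((r NAND r) NAND (s NAND s)) NAND ((r NAND r) NAND (s NAND s))) NAND ((q NAND q) NAND (q NAND q)))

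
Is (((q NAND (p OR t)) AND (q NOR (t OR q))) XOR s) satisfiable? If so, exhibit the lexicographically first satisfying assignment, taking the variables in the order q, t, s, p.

q=0, t=0, s=0, p=0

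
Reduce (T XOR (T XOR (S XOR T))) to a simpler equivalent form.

By XOR self-cancellation ((E XOR v) XOR v = E):
= (S XOR T)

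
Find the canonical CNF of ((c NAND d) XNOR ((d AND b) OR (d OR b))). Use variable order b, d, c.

(b OR d OR c) AND (b OR d OR NOT c) AND (b OR NOT d OR NOT c) AND (NOT b OR NOT d OR NOT c)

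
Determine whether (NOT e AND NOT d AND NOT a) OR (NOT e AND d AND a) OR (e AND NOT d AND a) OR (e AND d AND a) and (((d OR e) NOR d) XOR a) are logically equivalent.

Yes, they are equivalent — the two output columns agree on all 8 assignments:
e | d | a | Expression 1 | Expression 2
---------------------------------------
0 | 0 | 0 | 1 | 1
0 | 0 | 1 | 0 | 0
0 | 1 | 0 | 0 | 0
0 | 1 | 1 | 1 | 1
1 | 0 | 0 | 0 | 0
1 | 0 | 1 | 1 | 1
1 | 1 | 0 | 0 | 0
1 | 1 | 1 | 1 | 1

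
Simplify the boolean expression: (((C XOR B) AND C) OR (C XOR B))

By absorption (E OR (E AND v) = E):
= (C XOR B)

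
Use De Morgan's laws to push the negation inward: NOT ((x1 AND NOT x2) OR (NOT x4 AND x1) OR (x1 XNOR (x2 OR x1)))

NOT (x1 AND NOT x2) AND NOT (NOT x4 AND x1) AND NOT (x1 XNOR (x2 OR x1))
De Morgan's: NOT(OR of terms) = AND of negations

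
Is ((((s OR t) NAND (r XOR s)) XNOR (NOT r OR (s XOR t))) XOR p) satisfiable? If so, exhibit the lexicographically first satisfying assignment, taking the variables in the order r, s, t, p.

r=0, s=0, t=0, p=0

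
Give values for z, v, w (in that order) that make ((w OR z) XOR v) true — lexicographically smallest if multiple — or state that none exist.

z=0, v=0, w=1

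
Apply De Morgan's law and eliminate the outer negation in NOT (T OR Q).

NOT T AND NOT Q
De Morgan's: NOT(OR of terms) = AND of negations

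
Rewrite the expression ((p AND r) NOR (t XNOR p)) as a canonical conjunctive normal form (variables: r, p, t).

(r OR p OR t) AND (r OR NOT p OR NOT t) AND (NOT r OR p OR t) AND (NOT r OR NOT p OR t) AND (NOT r OR NOT p OR NOT t)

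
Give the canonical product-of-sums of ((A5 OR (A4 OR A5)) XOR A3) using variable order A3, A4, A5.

ΠM(0, 5, 6, 7) = (A3 OR A4 OR A5) AND (NOT A3 OR A4 OR NOT A5) AND (NOT A3 OR NOT A4 OR A5) AND (NOT A3 OR NOT A4 OR NOT A5)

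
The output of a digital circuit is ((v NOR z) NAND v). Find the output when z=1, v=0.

Substituting: ((0 NOR 1) NAND 0)
= 1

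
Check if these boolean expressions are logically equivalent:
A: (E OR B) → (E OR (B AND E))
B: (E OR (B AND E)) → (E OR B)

No, Converse is not equivalent to original (counterexample: E=0, B=1)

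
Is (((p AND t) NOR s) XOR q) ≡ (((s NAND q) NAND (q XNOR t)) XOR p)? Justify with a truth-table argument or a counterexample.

No. Counterexample: with t=0, s=0, q=0, p=0, Expression 1 = 1 but Expression 2 = 0.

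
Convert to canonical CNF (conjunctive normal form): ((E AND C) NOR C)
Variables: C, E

(NOT C OR E) AND (NOT C OR NOT E)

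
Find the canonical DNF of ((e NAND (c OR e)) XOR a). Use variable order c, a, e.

(NOT c AND NOT a AND NOT e) OR (NOT c AND a AND e) OR (c AND NOT a AND NOT e) OR (c AND a AND e)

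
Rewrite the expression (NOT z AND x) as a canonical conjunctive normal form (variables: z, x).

(z OR x) AND (NOT z OR x) AND (NOT z OR NOT x)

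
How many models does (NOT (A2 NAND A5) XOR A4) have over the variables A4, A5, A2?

Satisfying assignments: (0,1,1), (1,0,0), (1,0,1), (1,1,0)
Count: 4 out of 8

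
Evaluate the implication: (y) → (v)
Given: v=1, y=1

Antecedent (y) = 1; consequent (v) = 1.
1 → 1 = 1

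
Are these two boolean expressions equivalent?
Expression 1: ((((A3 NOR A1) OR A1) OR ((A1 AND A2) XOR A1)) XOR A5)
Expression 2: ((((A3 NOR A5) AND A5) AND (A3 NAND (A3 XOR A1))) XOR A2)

No. Counterexample: with A5=0, A3=0, A2=0, A1=0, Expression 1 = 1 but Expression 2 = 0.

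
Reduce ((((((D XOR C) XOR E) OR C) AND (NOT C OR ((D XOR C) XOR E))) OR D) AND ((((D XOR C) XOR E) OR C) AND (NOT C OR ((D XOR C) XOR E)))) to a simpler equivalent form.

By absorption (E AND (E OR v) = E) then distribution ((E OR v) AND (E OR NOT v) = E):
= ((D XOR C) XOR E)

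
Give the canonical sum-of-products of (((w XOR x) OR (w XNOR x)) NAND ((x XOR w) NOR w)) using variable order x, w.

Σm(1, 2, 3) = (NOT x AND w) OR (x AND NOT w) OR (x AND w)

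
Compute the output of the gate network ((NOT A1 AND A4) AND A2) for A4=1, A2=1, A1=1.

Substituting: ((NOT 1 AND 1) AND 1)
= 0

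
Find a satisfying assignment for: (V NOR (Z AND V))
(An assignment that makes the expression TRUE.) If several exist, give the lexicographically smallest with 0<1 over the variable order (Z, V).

Z=0, V=0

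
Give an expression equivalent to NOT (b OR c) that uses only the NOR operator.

(((b NOR c) NOR (b NOR c)) NOR ((b NOR c) NOR (b NOR c)))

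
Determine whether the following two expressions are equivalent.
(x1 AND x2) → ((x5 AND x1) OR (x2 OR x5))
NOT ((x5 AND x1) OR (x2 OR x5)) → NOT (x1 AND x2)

Yes, Contrapositive is always equivalent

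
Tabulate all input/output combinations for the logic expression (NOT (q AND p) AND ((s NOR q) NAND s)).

q | p | s | Output
------------------
0 | 0 | 0 | 1
0 | 0 | 1 | 1
0 | 1 | 0 | 1
0 | 1 | 1 | 1
1 | 0 | 0 | 1
1 | 0 | 1 | 1
1 | 1 | 0 | 0
1 | 1 | 1 | 0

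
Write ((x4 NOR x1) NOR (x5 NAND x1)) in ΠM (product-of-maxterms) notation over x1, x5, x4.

ΠM(0, 1, 2, 3, 4, 5) = (x1 OR x5 OR x4) AND (x1 OR x5 OR NOT x4) AND (x1 OR NOT x5 OR x4) AND (x1 OR NOT x5 OR NOT x4) AND (NOT x1 OR x5 OR x4) AND (NOT x1 OR x5 OR NOT x4)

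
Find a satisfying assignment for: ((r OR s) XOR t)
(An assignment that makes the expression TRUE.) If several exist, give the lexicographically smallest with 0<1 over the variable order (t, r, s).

t=0, r=0, s=1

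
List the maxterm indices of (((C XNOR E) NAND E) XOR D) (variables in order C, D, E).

ΠM(2, 3, 5, 6) = (C OR NOT D OR E) AND (C OR NOT D OR NOT E) AND (NOT C OR D OR NOT E) AND (NOT C OR NOT D OR E)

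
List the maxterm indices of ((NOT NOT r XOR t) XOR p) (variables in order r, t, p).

ΠM(0, 3, 5, 6) = (r OR t OR p) AND (r OR NOT t OR NOT p) AND (NOT r OR t OR NOT p) AND (NOT r OR NOT t OR p)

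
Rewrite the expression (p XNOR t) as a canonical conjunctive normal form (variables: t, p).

(t OR NOT p) AND (NOT t OR p)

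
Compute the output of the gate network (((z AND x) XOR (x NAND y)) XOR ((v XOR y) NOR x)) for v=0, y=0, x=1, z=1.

Substituting: (((1 AND 1) XOR (1 NAND 0)) XOR ((0 XOR 0) NOR 1))
= 0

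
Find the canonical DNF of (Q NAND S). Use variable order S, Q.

(NOT S AND NOT Q) OR (NOT S AND Q) OR (S AND NOT Q)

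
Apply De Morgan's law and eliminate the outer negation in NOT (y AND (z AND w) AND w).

NOT y OR NOT (z AND w) OR NOT w
De Morgan's: NOT(AND of terms) = OR of negations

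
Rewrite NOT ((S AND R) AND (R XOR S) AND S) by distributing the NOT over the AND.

NOT (S AND R) OR NOT (R XOR S) OR NOT S
De Morgan's: NOT(AND of terms) = OR of negations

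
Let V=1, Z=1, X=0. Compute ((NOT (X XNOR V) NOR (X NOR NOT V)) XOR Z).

Substituting: ((NOT (0 XNOR 1) NOR (0 NOR NOT 1)) XOR 1)
= 1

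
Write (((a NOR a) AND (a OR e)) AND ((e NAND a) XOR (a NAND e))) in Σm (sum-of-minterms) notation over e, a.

Σm() = FALSE (no minterms)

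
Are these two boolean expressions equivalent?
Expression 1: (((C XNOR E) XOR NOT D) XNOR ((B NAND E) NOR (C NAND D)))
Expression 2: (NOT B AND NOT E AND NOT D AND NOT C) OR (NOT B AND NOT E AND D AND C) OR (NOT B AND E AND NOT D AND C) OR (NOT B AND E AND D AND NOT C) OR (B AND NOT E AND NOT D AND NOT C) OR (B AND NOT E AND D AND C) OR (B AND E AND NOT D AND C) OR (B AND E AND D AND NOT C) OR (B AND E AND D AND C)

Yes, they are equivalent — the two output columns agree on all 16 assignments:
B | E | D | C | Expression 1 | Expression 2
-------------------------------------------
0 | 0 | 0 | 0 | 1 | 1
0 | 0 | 0 | 1 | 0 | 0
0 | 0 | 1 | 0 | 0 | 0
0 | 0 | 1 | 1 | 1 | 1
0 | 1 | 0 | 0 | 0 | 0
0 | 1 | 0 | 1 | 1 | 1
0 | 1 | 1 | 0 | 1 | 1
0 | 1 | 1 | 1 | 0 | 0
1 | 0 | 0 | 0 | 1 | 1
1 | 0 | 0 | 1 | 0 | 0
1 | 0 | 1 | 0 | 0 | 0
1 | 0 | 1 | 1 | 1 | 1
1 | 1 | 0 | 0 | 0 | 0
1 | 1 | 0 | 1 | 1 | 1
1 | 1 | 1 | 0 | 1 | 1
1 | 1 | 1 | 1 | 1 | 1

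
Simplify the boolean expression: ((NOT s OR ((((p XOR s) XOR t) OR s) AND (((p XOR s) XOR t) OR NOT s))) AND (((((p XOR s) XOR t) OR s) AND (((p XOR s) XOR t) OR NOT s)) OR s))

By distribution ((E OR v) AND (E OR NOT v) = E) then distribution ((E OR v) AND (E OR NOT v) = E):
= ((p XOR s) XOR t)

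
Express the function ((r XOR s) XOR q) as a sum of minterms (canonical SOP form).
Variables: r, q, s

Σm(1, 2, 4, 7) = (NOT r AND NOT q AND s) OR (NOT r AND q AND NOT s) OR (r AND NOT q AND NOT s) OR (r AND q AND s)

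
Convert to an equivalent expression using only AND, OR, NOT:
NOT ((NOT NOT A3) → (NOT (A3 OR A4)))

(NOT NOT A3) AND (A3 OR A4)
(Negated implication: NOT(A → B) = A AND NOT B)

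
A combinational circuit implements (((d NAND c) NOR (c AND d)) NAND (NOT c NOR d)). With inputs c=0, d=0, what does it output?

Substituting: (((0 NAND 0) NOR (0 AND 0)) NAND (NOT 0 NOR 0))
= 1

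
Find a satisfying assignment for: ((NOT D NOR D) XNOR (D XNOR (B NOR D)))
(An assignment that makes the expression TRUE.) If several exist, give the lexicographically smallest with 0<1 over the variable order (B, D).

B=0, D=0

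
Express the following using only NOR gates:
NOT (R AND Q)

(((R NOR R) NOR (Q NOR Q)) NOR ((R NOR R) NOR (Q NOR Q)))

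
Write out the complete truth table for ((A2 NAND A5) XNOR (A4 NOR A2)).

A2 | A5 | A4 | Output
---------------------
0 | 0 | 0 | 1
0 | 0 | 1 | 0
0 | 1 | 0 | 1
0 | 1 | 1 | 0
1 | 0 | 0 | 0
1 | 0 | 1 | 0
1 | 1 | 0 | 1
1 | 1 | 1 | 1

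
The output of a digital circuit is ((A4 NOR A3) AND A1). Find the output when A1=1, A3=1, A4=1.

Substituting: ((1 NOR 1) AND 1)
= 0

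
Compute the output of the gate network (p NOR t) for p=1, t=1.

Substituting: (1 NOR 1)
= 0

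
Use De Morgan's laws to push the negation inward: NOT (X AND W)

NOT X OR NOT W
De Morgan's: NOT(AND of terms) = OR of negations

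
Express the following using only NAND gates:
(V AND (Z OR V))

((V NAND ((Z NAND Z) NAND (V NAND V))) NAND (V NAND ((Z NAND Z) NAND (V NAND V))))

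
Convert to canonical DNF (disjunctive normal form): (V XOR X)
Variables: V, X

(NOT V AND X) OR (V AND NOT X)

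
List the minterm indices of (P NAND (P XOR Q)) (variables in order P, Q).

Σm(0, 1, 3) = (NOT P AND NOT Q) OR (NOT P AND Q) OR (P AND Q)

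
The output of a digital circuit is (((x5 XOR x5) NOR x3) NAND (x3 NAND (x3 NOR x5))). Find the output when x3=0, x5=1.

Substituting: (((1 XOR 1) NOR 0) NAND (0 NAND (0 NOR 1)))
= 0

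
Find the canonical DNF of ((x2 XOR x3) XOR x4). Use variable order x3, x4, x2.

(NOT x3 AND NOT x4 AND x2) OR (NOT x3 AND x4 AND NOT x2) OR (x3 AND NOT x4 AND NOT x2) OR (x3 AND x4 AND x2)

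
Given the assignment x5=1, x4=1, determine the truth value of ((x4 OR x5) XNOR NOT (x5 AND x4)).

Substituting: ((1 OR 1) XNOR NOT (1 AND 1))
= 0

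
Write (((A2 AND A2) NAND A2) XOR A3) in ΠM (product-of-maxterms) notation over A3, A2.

ΠM(1, 2) = (A3 OR NOT A2) AND (NOT A3 OR A2)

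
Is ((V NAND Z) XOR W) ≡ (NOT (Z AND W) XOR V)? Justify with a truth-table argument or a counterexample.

No. Counterexample: with W=0, V=1, Z=0, Expression 1 = 1 but Expression 2 = 0.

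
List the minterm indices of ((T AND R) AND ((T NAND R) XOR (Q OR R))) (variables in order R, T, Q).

Σm(6, 7) = (R AND T AND NOT Q) OR (R AND T AND Q)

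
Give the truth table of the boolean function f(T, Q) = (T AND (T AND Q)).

T | Q | Output
--------------
0 | 0 | 0
0 | 1 | 0
1 | 0 | 0
1 | 1 | 1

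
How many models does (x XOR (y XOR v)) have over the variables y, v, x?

Satisfying assignments: (0,0,1), (0,1,0), (1,0,0), (1,1,1)
Count: 4 out of 8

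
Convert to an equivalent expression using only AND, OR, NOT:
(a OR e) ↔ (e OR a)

((a OR e) AND (e OR a)) OR (NOT (a OR e) AND NOT (e OR a))
(Biconditional = both true or both false)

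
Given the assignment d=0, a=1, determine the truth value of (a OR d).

Substituting: (1 OR 0)
= 1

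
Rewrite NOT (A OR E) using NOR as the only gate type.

(((A NOR E) NOR (A NOR E)) NOR ((A NOR E) NOR (A NOR E)))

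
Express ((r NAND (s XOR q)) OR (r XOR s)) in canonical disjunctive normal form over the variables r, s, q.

(NOT r AND NOT s AND NOT q) OR (NOT r AND NOT s AND q) OR (NOT r AND s AND NOT q) OR (NOT r AND s AND q) OR (r AND NOT s AND NOT q) OR (r AND NOT s AND q) OR (r AND s AND q)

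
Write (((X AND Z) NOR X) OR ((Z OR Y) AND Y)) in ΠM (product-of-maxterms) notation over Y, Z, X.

ΠM(1, 3) = (Y OR Z OR NOT X) AND (Y OR NOT Z OR NOT X)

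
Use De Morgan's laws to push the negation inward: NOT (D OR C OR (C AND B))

NOT D AND NOT C AND NOT (C AND B)
De Morgan's: NOT(OR of terms) = AND of negations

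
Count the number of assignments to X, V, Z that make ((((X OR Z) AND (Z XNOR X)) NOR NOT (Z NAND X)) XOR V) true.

Satisfying assignments: (0,0,0), (0,0,1), (1,0,0), (1,1,1)
Count: 4 out of 8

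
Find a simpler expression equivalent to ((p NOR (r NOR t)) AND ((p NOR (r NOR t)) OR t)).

By absorption (E AND (E OR v) = E):
= (p NOR (r NOR t))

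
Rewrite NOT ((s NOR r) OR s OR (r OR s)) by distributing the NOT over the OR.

NOT (s NOR r) AND NOT s AND NOT (r OR s)
De Morgan's: NOT(OR of terms) = AND of negations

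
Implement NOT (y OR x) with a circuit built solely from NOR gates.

(((y NOR x) NOR (y NOR x)) NOR ((y NOR x) NOR (y NOR x)))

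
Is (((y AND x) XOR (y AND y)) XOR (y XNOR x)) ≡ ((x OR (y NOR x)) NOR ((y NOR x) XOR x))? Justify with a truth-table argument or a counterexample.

No. Counterexample: with x=0, y=0, Expression 1 = 1 but Expression 2 = 0.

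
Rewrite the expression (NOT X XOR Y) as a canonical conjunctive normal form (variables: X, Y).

(X OR NOT Y) AND (NOT X OR Y)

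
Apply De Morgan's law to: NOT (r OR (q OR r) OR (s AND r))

NOT r AND NOT (q OR r) AND NOT (s AND r)
De Morgan's: NOT(OR of terms) = AND of negations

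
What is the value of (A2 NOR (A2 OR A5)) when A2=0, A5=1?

Substituting: (0 NOR (0 OR 1))
= 0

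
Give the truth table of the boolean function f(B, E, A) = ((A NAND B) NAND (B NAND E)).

B | E | A | Output
------------------
0 | 0 | 0 | 0
0 | 0 | 1 | 0
0 | 1 | 0 | 0
0 | 1 | 1 | 0
1 | 0 | 0 | 0
1 | 0 | 1 | 1
1 | 1 | 0 | 1
1 | 1 | 1 | 1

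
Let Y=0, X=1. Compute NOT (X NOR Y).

Substituting: NOT (1 NOR 0)
= 1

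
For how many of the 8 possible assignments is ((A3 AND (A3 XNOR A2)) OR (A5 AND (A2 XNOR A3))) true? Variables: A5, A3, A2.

Satisfying assignments: (0,1,1), (1,0,0), (1,1,1)
Count: 3 out of 8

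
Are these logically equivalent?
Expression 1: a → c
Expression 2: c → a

No, Converse is not equivalent to original (counterexample: a=0, c=1, d=0)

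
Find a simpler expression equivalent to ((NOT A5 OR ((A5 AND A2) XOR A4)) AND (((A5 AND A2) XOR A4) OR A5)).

By distribution ((E OR v) AND (E OR NOT v) = E):
= ((A5 AND A2) XOR A4)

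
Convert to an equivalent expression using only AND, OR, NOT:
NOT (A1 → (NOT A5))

A1 AND A5
(Negated implication: NOT(A → B) = A AND NOT B)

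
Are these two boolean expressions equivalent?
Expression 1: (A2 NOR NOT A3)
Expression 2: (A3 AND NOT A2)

Yes, they are equivalent — the two output columns agree on all 4 assignments:
A3 | A2 | Expression 1 | Expression 2
-------------------------------------
0 | 0 | 0 | 0
0 | 1 | 0 | 0
1 | 0 | 1 | 1
1 | 1 | 0 | 0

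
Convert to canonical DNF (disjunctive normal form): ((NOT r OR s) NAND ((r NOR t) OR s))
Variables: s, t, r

(NOT s AND NOT t AND r) OR (NOT s AND t AND NOT r) OR (NOT s AND t AND r)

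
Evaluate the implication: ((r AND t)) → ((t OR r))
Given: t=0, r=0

Antecedent ((r AND t)) = 0; consequent ((t OR r)) = 0.
0 → 0 = 1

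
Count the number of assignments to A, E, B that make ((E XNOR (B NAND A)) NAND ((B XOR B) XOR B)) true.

Satisfying assignments: (0,0,0), (0,0,1), (0,1,0), (1,0,0), (1,1,0), (1,1,1)
Count: 6 out of 8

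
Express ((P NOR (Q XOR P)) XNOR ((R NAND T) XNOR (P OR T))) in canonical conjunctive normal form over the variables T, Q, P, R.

(T OR Q OR P OR R) AND (T OR Q OR P OR NOT R) AND (T OR Q OR NOT P OR R) AND (T OR Q OR NOT P OR NOT R) AND (T OR NOT Q OR NOT P OR R) AND (T OR NOT Q OR NOT P OR NOT R) AND (NOT T OR Q OR P OR NOT R) AND (NOT T OR Q OR NOT P OR R) AND (NOT T OR NOT Q OR P OR R) AND (NOT T OR NOT Q OR NOT P OR R)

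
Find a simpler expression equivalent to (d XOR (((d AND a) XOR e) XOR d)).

By XOR self-cancellation ((E XOR v) XOR v = E):
= ((d AND a) XOR e)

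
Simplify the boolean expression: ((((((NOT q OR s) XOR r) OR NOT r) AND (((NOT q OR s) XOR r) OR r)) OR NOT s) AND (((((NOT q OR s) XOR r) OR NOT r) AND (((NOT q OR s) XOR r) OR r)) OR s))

By distribution ((E OR v) AND (E OR NOT v) = E) then distribution ((E OR v) AND (E OR NOT v) = E):
= ((NOT q OR s) XOR r)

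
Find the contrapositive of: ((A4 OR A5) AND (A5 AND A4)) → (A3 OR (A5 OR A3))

Contrapositive: NOT (A3 OR (A5 OR A3)) → NOT ((A4 OR A5) AND (A5 AND A4))
Note: A statement and its contrapositive are logically equivalent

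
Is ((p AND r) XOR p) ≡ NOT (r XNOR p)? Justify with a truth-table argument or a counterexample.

No. Counterexample: with r=1, p=0, Expression 1 = 0 but Expression 2 = 1.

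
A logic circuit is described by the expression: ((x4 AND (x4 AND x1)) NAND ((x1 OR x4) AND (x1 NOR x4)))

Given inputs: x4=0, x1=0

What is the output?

Substituting: ((0 AND (0 AND 0)) NAND ((0 OR 0) AND (0 NOR 0)))
= 1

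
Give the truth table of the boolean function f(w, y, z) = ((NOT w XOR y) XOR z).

w | y | z | Output
------------------
0 | 0 | 0 | 1
0 | 0 | 1 | 0
0 | 1 | 0 | 0
0 | 1 | 1 | 1
1 | 0 | 0 | 0
1 | 0 | 1 | 1
1 | 1 | 0 | 1
1 | 1 | 1 | 0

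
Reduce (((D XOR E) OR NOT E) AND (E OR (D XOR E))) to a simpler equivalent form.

By distribution ((E OR v) AND (E OR NOT v) = E):
= (D XOR E)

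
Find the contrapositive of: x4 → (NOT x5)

Contrapositive: x5 → NOT x4
Note: A statement and its contrapositive are logically equivalent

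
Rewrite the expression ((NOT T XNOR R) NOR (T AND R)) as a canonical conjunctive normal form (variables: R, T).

(R OR NOT T) AND (NOT R OR T) AND (NOT R OR NOT T)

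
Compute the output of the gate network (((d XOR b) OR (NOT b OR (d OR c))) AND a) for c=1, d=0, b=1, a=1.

Substituting: (((0 XOR 1) OR (NOT 1 OR (0 OR 1))) AND 1)
= 1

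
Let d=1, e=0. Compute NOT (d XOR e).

Substituting: NOT (1 XOR 0)
= 0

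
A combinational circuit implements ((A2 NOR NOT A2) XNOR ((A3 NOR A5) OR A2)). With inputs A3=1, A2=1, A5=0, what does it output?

Substituting: ((1 NOR NOT 1) XNOR ((1 NOR 0) OR 1))
= 0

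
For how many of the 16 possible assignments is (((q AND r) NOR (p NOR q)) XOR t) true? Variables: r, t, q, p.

Satisfying assignments: (0,0,0,1), (0,0,1,0), (0,0,1,1), (0,1,0,0), (1,0,0,1), (1,1,0,0), (1,1,1,0), (1,1,1,1)
Count: 8 out of 16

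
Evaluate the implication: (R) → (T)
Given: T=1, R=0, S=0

Antecedent (R) = 0; consequent (T) = 1.
0 → 1 = 1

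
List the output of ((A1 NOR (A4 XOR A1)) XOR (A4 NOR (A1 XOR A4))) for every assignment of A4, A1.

A4 | A1 | Output
----------------
0 | 0 | 0
0 | 1 | 0
1 | 0 | 0
1 | 1 | 0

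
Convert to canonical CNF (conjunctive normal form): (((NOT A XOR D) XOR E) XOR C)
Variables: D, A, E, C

(D OR A OR E OR NOT C) AND (D OR A OR NOT E OR C) AND (D OR NOT A OR E OR C) AND (D OR NOT A OR NOT E OR NOT C) AND (NOT D OR A OR E OR C) AND (NOT D OR A OR NOT E OR NOT C) AND (NOT D OR NOT A OR E OR NOT C) AND (NOT D OR NOT A OR NOT E OR C)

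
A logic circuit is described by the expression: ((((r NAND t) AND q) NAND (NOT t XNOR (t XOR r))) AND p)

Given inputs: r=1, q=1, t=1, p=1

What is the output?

Substituting: ((((1 NAND 1) AND 1) NAND (NOT 1 XNOR (1 XOR 1))) AND 1)
= 1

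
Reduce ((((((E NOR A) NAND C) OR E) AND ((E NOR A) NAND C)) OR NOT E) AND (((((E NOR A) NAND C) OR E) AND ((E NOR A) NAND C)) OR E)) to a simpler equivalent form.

By distribution ((E OR v) AND (E OR NOT v) = E) then absorption (E AND (E OR v) = E):
= ((E NOR A) NAND C)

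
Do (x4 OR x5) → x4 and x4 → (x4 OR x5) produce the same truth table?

No, Converse is not equivalent to original (counterexample: x5=1, x4=0)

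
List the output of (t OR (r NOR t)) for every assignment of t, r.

t | r | Output
--------------
0 | 0 | 1
0 | 1 | 0
1 | 0 | 1
1 | 1 | 1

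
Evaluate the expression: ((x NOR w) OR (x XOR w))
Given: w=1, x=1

Substituting: ((1 NOR 1) OR (1 XOR 1))
= 0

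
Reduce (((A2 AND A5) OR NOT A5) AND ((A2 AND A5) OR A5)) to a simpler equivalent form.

By distribution ((E OR v) AND (E OR NOT v) = E):
= (A2 AND A5)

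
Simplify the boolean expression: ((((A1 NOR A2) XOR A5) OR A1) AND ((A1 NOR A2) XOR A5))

By absorption (E AND (E OR v) = E):
= ((A1 NOR A2) XOR A5)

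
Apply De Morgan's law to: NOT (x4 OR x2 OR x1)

NOT x4 AND NOT x2 AND NOT x1
De Morgan's: NOT(OR of terms) = AND of negations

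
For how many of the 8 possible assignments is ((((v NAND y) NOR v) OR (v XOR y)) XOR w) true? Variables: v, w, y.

Satisfying assignments: (0,0,1), (0,1,0), (1,0,0), (1,1,1)
Count: 4 out of 8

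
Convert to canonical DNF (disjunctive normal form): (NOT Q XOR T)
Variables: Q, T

(NOT Q AND NOT T) OR (Q AND T)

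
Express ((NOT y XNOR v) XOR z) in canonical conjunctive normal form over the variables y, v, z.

(y OR v OR z) AND (y OR NOT v OR NOT z) AND (NOT y OR v OR NOT z) AND (NOT y OR NOT v OR z)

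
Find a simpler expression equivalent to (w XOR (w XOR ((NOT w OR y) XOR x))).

By XOR self-cancellation ((E XOR v) XOR v = E):
= ((NOT w OR y) XOR x)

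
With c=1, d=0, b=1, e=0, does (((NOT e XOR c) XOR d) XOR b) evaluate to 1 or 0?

Substituting: (((NOT 0 XOR 1) XOR 0) XOR 1)
= 1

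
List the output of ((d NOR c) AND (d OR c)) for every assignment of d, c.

d | c | Output
--------------
0 | 0 | 0
0 | 1 | 0
1 | 0 | 0
1 | 1 | 0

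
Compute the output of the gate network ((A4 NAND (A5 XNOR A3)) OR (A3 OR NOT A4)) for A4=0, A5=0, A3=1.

Substituting: ((0 NAND (0 XNOR 1)) OR (1 OR NOT 0))
= 1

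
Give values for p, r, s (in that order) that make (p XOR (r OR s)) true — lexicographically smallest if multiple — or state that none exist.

p=0, r=0, s=1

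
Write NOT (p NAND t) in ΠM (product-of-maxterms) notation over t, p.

ΠM(0, 1, 2) = (t OR p) AND (t OR NOT p) AND (NOT t OR p)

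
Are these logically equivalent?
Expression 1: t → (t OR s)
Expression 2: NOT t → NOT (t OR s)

No, Inverse is not equivalent to original (counterexample: s=1, t=0)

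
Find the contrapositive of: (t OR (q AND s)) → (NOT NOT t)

Contrapositive: NOT t → NOT (t OR (q AND s))
Note: A statement and its contrapositive are logically equivalent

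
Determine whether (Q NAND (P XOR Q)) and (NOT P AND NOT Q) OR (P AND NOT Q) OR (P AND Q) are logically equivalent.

Yes, they are equivalent — the two output columns agree on all 4 assignments:
P | Q | Expression 1 | Expression 2
-----------------------------------
0 | 0 | 1 | 1
0 | 1 | 0 | 0
1 | 0 | 1 | 1
1 | 1 | 1 | 1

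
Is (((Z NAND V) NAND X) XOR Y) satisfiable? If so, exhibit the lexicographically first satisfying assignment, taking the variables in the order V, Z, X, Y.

V=0, Z=0, X=0, Y=0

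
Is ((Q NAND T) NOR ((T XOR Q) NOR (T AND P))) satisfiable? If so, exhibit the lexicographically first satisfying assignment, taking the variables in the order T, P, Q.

T=1, P=1, Q=1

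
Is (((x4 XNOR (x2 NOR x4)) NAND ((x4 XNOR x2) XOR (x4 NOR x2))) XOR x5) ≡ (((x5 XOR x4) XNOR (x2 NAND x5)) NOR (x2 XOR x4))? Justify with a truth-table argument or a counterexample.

No. Counterexample: with x2=0, x4=1, x5=0, Expression 1 = 1 but Expression 2 = 0.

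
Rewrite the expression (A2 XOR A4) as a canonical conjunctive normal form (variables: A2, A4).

(A2 OR A4) AND (NOT A2 OR NOT A4)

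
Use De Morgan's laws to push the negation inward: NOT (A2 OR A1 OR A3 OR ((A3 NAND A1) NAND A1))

NOT A2 AND NOT A1 AND NOT A3 AND NOT ((A3 NAND A1) NAND A1)
De Morgan's: NOT(OR of terms) = AND of negations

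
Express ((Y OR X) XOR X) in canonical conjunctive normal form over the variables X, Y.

(X OR Y) AND (NOT X OR Y) AND (NOT X OR NOT Y)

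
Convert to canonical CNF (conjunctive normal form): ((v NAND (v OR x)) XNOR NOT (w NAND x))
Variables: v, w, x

(v OR w OR x) AND (v OR w OR NOT x) AND (v OR NOT w OR x) AND (NOT v OR NOT w OR NOT x)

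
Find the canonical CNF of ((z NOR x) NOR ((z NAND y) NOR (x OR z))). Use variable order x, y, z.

(x OR y OR z) AND (x OR NOT y OR z)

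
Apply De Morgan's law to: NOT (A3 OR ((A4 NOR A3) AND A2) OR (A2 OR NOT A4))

NOT A3 AND NOT ((A4 NOR A3) AND A2) AND NOT (A2 OR NOT A4)
De Morgan's: NOT(OR of terms) = AND of negations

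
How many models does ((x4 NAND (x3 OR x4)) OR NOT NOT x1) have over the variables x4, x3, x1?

Satisfying assignments: (0,0,0), (0,0,1), (0,1,0), (0,1,1), (1,0,1), (1,1,1)
Count: 6 out of 8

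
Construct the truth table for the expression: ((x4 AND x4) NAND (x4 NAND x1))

x1 | x4 | Output
----------------
0 | 0 | 1
0 | 1 | 0
1 | 0 | 1
1 | 1 | 1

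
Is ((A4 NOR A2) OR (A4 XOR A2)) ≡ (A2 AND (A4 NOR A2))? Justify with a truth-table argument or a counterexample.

No. Counterexample: with A2=0, A4=0, Expression 1 = 1 but Expression 2 = 0.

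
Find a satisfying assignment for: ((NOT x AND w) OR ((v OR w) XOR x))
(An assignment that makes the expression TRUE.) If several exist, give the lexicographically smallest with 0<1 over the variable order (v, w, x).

v=0, w=0, x=1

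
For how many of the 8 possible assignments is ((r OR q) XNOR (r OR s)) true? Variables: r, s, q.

Satisfying assignments: (0,0,0), (0,1,1), (1,0,0), (1,0,1), (1,1,0), (1,1,1)
Count: 6 out of 8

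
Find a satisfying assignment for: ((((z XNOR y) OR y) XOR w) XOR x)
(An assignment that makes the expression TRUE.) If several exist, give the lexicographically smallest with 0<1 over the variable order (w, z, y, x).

w=0, z=0, y=0, x=0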